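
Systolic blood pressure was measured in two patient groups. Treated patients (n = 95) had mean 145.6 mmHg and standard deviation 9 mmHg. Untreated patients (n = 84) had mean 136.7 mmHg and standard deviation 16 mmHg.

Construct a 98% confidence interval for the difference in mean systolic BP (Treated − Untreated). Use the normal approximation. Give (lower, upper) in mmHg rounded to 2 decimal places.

(4.31, 13.49)

Standard errors of each mean: 9/√95 = 0.9234 and 16/√84 = 1.7457.
SE(x̄₁ − x̄₂) = √(0.9234² + 1.7457²) = 1.9749 for independent samples with unequal variances.
With z* = 2.326, the margin is 2.326 × 1.9749 = 4.5936.
x̄₁ − x̄₂ = 145.6 − 136.7 = 8.9000; the interval is 8.9000 ± 4.5936 = (4.31, 13.49).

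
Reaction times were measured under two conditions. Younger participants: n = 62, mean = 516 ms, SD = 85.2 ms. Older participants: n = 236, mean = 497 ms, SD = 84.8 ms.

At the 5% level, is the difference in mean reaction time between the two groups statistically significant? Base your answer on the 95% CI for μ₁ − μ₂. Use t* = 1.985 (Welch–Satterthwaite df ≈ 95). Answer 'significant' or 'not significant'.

Per-group SEs: s₁/√n₁ = 85.2/√62 = 10.8204, s₂/√n₂ = 84.8/√236 = 5.5200.
Unpooled SE of the difference: √(117.08105616 + 30.4704) = 12.1471.
Margin of error = t* · SE = 1.985 × 12.1471 = 24.1120.
x̄₁ − x̄₂ = 516 − 497 = 19.0000.
CI: 19.0000 ± 24.1120 = (-5.1120, 43.1120).
The interval (-5.1120, 43.1120) contains 0, so the difference is not significant.

not significant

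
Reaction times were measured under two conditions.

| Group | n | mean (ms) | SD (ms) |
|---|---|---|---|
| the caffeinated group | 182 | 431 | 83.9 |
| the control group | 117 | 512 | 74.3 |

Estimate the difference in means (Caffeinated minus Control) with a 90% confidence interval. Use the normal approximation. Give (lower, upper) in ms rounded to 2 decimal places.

Standard errors of each mean: 83.9/√182 = 6.2191 and 74.3/√117 = 6.8690.
SE(x̄₁ − x̄₂) = √(6.2191² + 6.8690²) = 9.2661 for independent samples with unequal variances.
With z* = 1.645, the margin is 1.645 × 9.2661 = 15.2427.
x̄₁ − x̄₂ = 431 − 512 = -81.0000; the interval is -81.0000 ± 15.2427 = (-96.24, -65.76).

(-96.24, -65.76)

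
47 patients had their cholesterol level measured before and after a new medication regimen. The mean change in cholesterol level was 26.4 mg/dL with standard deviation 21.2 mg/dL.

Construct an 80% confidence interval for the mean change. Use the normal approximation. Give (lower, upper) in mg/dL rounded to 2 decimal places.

Paired design: SE = s_d/√n = 21.2/√47 = 3.0923.
z* = 1.282; margin of error = 1.282 × 3.0923 = 3.9643.
26.4 ± 3.9643 → (22.44, 30.36).

(22.44, 30.36)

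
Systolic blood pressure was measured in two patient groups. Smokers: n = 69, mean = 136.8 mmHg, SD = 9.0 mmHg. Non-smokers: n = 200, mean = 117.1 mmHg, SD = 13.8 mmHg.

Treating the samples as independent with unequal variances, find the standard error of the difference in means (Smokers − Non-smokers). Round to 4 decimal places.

Standard errors of each mean: 9.0/√69 = 1.0835 and 13.8/√200 = 0.9758.
SE(x̄₁ − x̄₂) = √(1.0835² + 0.9758²) = 1.4581 for independent samples with unequal variances.

1.4581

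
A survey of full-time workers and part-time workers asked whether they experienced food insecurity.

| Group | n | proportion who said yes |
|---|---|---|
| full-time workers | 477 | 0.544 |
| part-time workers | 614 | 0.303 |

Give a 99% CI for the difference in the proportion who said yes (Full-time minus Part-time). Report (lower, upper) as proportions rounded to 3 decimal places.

(0.165, 0.317)

SE₁ = √(p̂₁(1−p̂₁)/n₁) = √(0.5440·0.4560/477) = 0.02280; SE₂ = √(0.3030·0.6970/614) = 0.01855.
Independent samples: SE of the difference = √(SE₁² + SE₂²) = √(0.00051984 + 0.0003441025) = 0.02939.
z* for 99% confidence is 2.576, so the margin of error is 2.576 × 0.02939 = 0.07571.
Point estimate p̂₁ − p̂₂ = 0.5440 − 0.3030 = 0.2410.
0.2410 ± 0.07571 → (0.165, 0.317).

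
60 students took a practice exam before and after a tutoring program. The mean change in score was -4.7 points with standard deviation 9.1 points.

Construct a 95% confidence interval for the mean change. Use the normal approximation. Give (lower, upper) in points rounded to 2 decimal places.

Paired design: SE = s_d/√n = 9.1/√60 = 1.1748.
z* = 1.960; margin of error = 1.960 × 1.1748 = 2.3026.
-4.7 ± 2.3026 → (-7.00, -2.40).

(-7.00, -2.40)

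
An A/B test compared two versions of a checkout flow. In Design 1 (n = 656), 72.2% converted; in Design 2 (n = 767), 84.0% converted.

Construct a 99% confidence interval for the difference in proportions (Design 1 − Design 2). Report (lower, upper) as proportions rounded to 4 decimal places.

Each SE is √(p̂(1−p̂)/n): √(0.7220·0.2780/656) = 0.01749 and √(0.8400·0.1600/767) = 0.01324.
SE(p̂₁ − p̂₂) = √(SE₁² + SE₂²) = √(0.0003059001 + 0.0001752976) = 0.02194, since the two samples are independent.
At 99% confidence z* = 2.576; margin = 2.576 × 0.02194 = 0.05652.
The difference is 0.7220 − 0.8400 = -0.1180, so the interval is -0.1180 ± 0.05652 = (-0.1745, -0.0615).

(-0.1745, -0.0615)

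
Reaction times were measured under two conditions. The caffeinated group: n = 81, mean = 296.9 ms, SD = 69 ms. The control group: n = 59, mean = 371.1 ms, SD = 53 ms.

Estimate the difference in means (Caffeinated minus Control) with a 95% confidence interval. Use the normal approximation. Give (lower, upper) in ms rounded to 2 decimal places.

(-94.42, -53.98)

Standard errors of each mean: 69/√81 = 7.6667 and 53/√59 = 6.9000.
SE(x̄₁ − x̄₂) = √(7.6667² + 6.9000²) = 10.3145 for independent samples with unequal variances.
With z* = 1.960, the margin is 1.960 × 10.3145 = 20.2164.
x̄₁ − x̄₂ = 296.9 − 371.1 = -74.2000; the interval is -74.2000 ± 20.2164 = (-94.42, -53.98).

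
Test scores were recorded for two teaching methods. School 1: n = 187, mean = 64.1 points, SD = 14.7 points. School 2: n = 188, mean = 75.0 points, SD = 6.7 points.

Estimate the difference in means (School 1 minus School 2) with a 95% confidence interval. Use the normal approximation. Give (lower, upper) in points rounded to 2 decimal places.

Standard errors of each mean: 14.7/√187 = 1.0750 and 6.7/√188 = 0.4886.
SE(x̄₁ − x̄₂) = √(1.0750² + 0.4886²) = 1.1808 for independent samples with unequal variances.
With z* = 1.960, the margin is 1.960 × 1.1808 = 2.3144.
x̄₁ − x̄₂ = 64.1 − 75.0 = -10.9000; the interval is -10.9000 ± 2.3144 = (-13.21, -8.59).

(-13.21, -8.59)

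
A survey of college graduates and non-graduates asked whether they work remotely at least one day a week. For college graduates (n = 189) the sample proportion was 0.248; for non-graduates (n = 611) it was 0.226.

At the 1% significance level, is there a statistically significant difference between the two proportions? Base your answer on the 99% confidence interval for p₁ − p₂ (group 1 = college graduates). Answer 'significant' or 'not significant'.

The two standard errors are √(0.2480×0.7520/189) = 0.03141 and √(0.2260×0.7740/611) = 0.01692.
Because the samples are independent, SE_diff = √(0.03141² + 0.01692²) = 0.03568.
Using z* = 2.576 for 99%, ME = 2.576 × 0.03568 = 0.09191.
p̂₁ − p̂₂ = 0.0220; interval 0.0220 ± 0.09191 gives (-0.06991, 0.11391).
The interval (-0.06991, 0.11391) contains 0, so the difference is not significant.

not significant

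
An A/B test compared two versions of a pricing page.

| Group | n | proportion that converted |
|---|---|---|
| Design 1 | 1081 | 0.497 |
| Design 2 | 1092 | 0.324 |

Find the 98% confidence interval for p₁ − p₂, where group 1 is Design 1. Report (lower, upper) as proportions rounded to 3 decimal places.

(0.125, 0.221)

The two standard errors are √(0.4970×0.5030/1081) = 0.01521 and √(0.3240×0.6760/1092) = 0.01416.
Because the samples are independent, SE_diff = √(0.01521² + 0.01416²) = 0.02078.
Using z* = 2.326 for 98%, ME = 2.326 × 0.02078 = 0.04833.
p̂₁ − p̂₂ = 0.1730; interval 0.1730 ± 0.04833 gives (0.125, 0.221).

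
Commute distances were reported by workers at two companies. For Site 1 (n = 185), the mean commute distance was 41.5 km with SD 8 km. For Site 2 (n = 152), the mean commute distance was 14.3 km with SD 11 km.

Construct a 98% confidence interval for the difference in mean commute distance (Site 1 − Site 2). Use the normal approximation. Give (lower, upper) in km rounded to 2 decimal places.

Standard errors of each mean: 8/√185 = 0.5882 and 11/√152 = 0.8922.
SE(x̄₁ − x̄₂) = √(0.5882² + 0.8922²) = 1.0686 for independent samples with unequal variances.
With z* = 2.326, the margin is 2.326 × 1.0686 = 2.4856.
x̄₁ − x̄₂ = 41.5 − 14.3 = 27.2000; the interval is 27.2000 ± 2.4856 = (24.71, 29.69).

(24.71, 29.69)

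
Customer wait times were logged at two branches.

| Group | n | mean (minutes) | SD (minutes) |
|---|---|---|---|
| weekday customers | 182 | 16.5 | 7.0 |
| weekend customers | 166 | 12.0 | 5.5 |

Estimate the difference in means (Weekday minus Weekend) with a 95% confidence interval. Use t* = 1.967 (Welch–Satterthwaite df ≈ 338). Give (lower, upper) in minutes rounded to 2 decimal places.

Standard errors of each mean: 7.0/√182 = 0.5189 and 5.5/√166 = 0.4269.
SE(x̄₁ − x̄₂) = √(0.5189² + 0.4269²) = 0.6719 for independent samples with unequal variances.
With t* = 1.967, the margin is 1.967 × 0.6719 = 1.3216.
x̄₁ − x̄₂ = 16.5 − 12.0 = 4.5000; the interval is 4.5000 ± 1.3216 = (3.18, 5.82).

(3.18, 5.82)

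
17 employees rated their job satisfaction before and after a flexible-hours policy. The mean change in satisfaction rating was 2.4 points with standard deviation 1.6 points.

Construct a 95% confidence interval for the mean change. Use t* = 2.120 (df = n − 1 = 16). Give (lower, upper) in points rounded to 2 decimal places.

This is a matched-pairs design, so SE = s_d/√n = 1.6/√17 = 0.3881.
Margin = 2.120 × 0.3881 = 0.8228; the interval is 2.4 ± 0.8228 = (1.58, 3.22).

(1.58, 3.22)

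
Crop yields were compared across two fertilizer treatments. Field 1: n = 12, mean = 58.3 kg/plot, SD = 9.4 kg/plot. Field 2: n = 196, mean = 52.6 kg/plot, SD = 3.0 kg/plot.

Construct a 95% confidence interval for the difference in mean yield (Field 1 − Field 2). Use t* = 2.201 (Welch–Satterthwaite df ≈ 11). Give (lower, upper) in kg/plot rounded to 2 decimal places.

(-0.29, 11.69)

Standard errors of each mean: 9.4/√12 = 2.7135 and 3.0/√196 = 0.2143.
SE(x̄₁ − x̄₂) = √(2.7135² + 0.2143²) = 2.7219 for independent samples with unequal variances.
With t* = 2.201, the margin is 2.201 × 2.7219 = 5.9909.
x̄₁ − x̄₂ = 58.3 − 52.6 = 5.7000; the interval is 5.7000 ± 5.9909 = (-0.29, 11.69).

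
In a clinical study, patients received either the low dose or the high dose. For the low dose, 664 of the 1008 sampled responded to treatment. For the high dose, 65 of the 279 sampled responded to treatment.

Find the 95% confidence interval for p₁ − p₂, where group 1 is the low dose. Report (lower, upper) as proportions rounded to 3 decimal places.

(0.368, 0.483)

p̂₁ = 664/1008 = 0.6587 and p̂₂ = 65/279 = 0.2330.
SE₁ = √(p̂₁(1−p̂₁)/n₁) = √(0.6587·0.3413/1008) = 0.01493; SE₂ = √(0.2330·0.7670/279) = 0.02531.
Independent samples: SE of the difference = √(SE₁² + SE₂²) = √(0.0002229049 + 0.0006405961) = 0.02939.
z* for 95% confidence is 1.960, so the margin of error is 1.960 × 0.02939 = 0.05760.
Point estimate p̂₁ − p̂₂ = 0.6587 − 0.2330 = 0.4257.
0.4257 ± 0.05760 → (0.368, 0.483).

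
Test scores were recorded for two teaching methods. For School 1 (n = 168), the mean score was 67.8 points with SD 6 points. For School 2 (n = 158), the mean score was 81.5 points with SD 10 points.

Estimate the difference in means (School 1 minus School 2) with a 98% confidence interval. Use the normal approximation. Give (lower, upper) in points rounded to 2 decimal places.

Standard errors of each mean: 6/√168 = 0.4629 and 10/√158 = 0.7956.
SE(x̄₁ − x̄₂) = √(0.4629² + 0.7956²) = 0.9205 for independent samples with unequal variances.
With z* = 2.326, the margin is 2.326 × 0.9205 = 2.1411.
x̄₁ − x̄₂ = 67.8 − 81.5 = -13.7000; the interval is -13.7000 ± 2.1411 = (-15.84, -11.56).

(-15.84, -11.56)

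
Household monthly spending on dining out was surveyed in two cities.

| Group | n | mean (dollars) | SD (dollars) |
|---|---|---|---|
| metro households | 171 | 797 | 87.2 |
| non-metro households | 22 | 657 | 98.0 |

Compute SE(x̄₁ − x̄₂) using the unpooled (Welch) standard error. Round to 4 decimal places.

Per-group SEs: s₁/√n₁ = 87.2/√171 = 6.6684, s₂/√n₂ = 98.0/√22 = 20.8937.
Unpooled SE of the difference: √(44.46755856 + 436.54669969) = 21.9320.

21.9320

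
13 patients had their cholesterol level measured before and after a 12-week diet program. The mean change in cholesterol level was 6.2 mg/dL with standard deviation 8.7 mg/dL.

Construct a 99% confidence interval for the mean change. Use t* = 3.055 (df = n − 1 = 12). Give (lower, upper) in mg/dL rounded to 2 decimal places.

This is a matched-pairs design, so SE = s_d/√n = 8.7/√13 = 2.4129.
Margin = 3.055 × 2.4129 = 7.3714; the interval is 6.2 ± 7.3714 = (-1.17, 13.57).

(-1.17, 13.57)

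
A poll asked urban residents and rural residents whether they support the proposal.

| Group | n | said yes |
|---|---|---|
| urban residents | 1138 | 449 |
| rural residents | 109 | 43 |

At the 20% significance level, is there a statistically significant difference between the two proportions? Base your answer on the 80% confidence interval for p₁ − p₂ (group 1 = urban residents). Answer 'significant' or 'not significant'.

not significant

Sample proportions: 449/1138 = 0.3946, 43/109 = 0.3945.
Each SE is √(p̂(1−p̂)/n): √(0.3946·0.6054/1138) = 0.01449 and √(0.3945·0.6055/109) = 0.04681.
SE(p̂₁ − p̂₂) = √(SE₁² + SE₂²) = √(0.0002099601 + 0.0021911761) = 0.04900, since the two samples are independent.
At 80% confidence z* = 1.282; margin = 1.282 × 0.04900 = 0.06282.
The difference is 0.3946 − 0.3945 = 0.0001, so the interval is 0.0001 ± 0.06282 = (-0.06272, 0.06292).
The interval (-0.06272, 0.06292) contains 0, so the difference is not significant.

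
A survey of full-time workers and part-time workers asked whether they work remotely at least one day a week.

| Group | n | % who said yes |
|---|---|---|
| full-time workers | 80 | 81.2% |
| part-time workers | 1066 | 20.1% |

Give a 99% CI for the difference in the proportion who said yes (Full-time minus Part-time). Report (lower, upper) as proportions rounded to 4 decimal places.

(0.4941, 0.7279)

The two standard errors are √(0.8120×0.1880/80) = 0.04368 and √(0.2010×0.7990/1066) = 0.01227.
Because the samples are independent, SE_diff = √(0.04368² + 0.01227²) = 0.04537.
Using z* = 2.576 for 99%, ME = 2.576 × 0.04537 = 0.11687.
p̂₁ − p̂₂ = 0.6110; interval 0.6110 ± 0.11687 gives (0.4941, 0.7279).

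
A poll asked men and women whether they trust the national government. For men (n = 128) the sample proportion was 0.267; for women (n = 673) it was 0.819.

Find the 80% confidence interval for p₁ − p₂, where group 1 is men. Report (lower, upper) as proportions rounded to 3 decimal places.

Each SE is √(p̂(1−p̂)/n): √(0.2670·0.7330/128) = 0.03910 and √(0.8190·0.1810/673) = 0.01484.
SE(p̂₁ − p̂₂) = √(SE₁² + SE₂²) = √(0.00152881 + 0.0002202256) = 0.04182, since the two samples are independent.
At 80% confidence z* = 1.282; margin = 1.282 × 0.04182 = 0.05361.
The difference is 0.2670 − 0.8190 = -0.5520, so the interval is -0.5520 ± 0.05361 = (-0.606, -0.498).

(-0.606, -0.498)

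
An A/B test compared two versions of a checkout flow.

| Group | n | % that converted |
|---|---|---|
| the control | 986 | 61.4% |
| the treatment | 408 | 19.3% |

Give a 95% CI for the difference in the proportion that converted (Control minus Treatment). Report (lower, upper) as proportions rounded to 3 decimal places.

(0.372, 0.470)

SE₁ = √(p̂₁(1−p̂₁)/n₁) = √(0.6140·0.3860/986) = 0.01550; SE₂ = √(0.1930·0.8070/408) = 0.01954.
Independent samples: SE of the difference = √(SE₁² + SE₂²) = √(0.00024025 + 0.0003818116) = 0.02494.
z* for 95% confidence is 1.960, so the margin of error is 1.960 × 0.02494 = 0.04888.
Point estimate p̂₁ − p̂₂ = 0.6140 − 0.1930 = 0.4210.
0.4210 ± 0.04888 → (0.372, 0.470).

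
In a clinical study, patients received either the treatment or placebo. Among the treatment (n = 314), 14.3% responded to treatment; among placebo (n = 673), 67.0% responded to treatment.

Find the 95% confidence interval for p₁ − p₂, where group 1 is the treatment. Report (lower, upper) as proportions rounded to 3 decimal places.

Each SE is √(p̂(1−p̂)/n): √(0.1430·0.8570/314) = 0.01976 and √(0.6700·0.3300/673) = 0.01813.
SE(p̂₁ − p̂₂) = √(SE₁² + SE₂²) = √(0.0003904576 + 0.0003286969) = 0.02682, since the two samples are independent.
At 95% confidence z* = 1.960; margin = 1.960 × 0.02682 = 0.05257.
The difference is 0.1430 − 0.6700 = -0.5270, so the interval is -0.5270 ± 0.05257 = (-0.580, -0.474).

(-0.580, -0.474)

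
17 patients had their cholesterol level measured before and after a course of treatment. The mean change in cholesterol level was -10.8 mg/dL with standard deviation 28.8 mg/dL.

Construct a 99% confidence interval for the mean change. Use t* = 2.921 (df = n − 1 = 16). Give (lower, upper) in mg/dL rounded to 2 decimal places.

This is a matched-pairs design, so SE = s_d/√n = 28.8/√17 = 6.9850.
Margin = 2.921 × 6.9850 = 20.4032; the interval is -10.8 ± 20.4032 = (-31.20, 9.60).

(-31.20, 9.60)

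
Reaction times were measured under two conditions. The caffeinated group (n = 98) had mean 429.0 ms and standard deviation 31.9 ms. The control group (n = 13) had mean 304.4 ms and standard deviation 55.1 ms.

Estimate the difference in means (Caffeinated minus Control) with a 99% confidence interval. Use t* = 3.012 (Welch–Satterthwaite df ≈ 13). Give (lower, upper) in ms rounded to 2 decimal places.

Standard errors of each mean: 31.9/√98 = 3.2224 and 55.1/√13 = 15.2820.
SE(x̄₁ − x̄₂) = √(3.2224² + 15.2820²) = 15.6180 for independent samples with unequal variances.
With t* = 3.012, the margin is 3.012 × 15.6180 = 47.0414.
x̄₁ − x̄₂ = 429.0 − 304.4 = 124.6000; the interval is 124.6000 ± 47.0414 = (77.56, 171.64).

(77.56, 171.64)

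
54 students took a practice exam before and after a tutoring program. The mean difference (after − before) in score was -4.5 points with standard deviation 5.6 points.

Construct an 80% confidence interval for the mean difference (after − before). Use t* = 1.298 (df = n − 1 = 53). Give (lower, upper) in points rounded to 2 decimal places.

Paired design: SE = s_d/√n = 5.6/√54 = 0.7621.
t* = 1.298; margin of error = 1.298 × 0.7621 = 0.9892.
-4.5 ± 0.9892 → (-5.49, -3.51).

(-5.49, -3.51)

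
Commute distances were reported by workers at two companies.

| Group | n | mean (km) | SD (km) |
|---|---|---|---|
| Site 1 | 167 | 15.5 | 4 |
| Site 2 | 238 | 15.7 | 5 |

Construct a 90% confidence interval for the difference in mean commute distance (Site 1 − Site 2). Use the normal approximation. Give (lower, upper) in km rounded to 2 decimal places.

SE₁ = s₁/√n₁ = 4/√167 = 0.3095; SE₂ = 5/√238 = 0.3241.
Independent samples, unequal variances: SE_diff = √(SE₁² + SE₂²) = √(0.09579025 + 0.10504081) = 0.4481.
z* = 1.645, so margin of error = 1.645 × 0.4481 = 0.7371.
Difference in means = 15.5 − 15.7 = -0.2000.
-0.2000 ± 0.7371 → (-0.94, 0.54).

(-0.94, 0.54)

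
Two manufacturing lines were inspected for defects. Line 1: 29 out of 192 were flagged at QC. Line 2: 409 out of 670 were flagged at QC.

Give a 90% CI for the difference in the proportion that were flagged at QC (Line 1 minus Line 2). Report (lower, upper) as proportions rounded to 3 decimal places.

Sample proportions: 29/192 = 0.1510, 409/670 = 0.6104.
Each SE is √(p̂(1−p̂)/n): √(0.1510·0.8490/192) = 0.02584 and √(0.6104·0.3896/670) = 0.01884.
SE(p̂₁ − p̂₂) = √(SE₁² + SE₂²) = √(0.0006677056 + 0.0003549456) = 0.03198, since the two samples are independent.
At 90% confidence z* = 1.645; margin = 1.645 × 0.03198 = 0.05261.
The difference is 0.1510 − 0.6104 = -0.4594, so the interval is -0.4594 ± 0.05261 = (-0.512, -0.407).

(-0.512, -0.407)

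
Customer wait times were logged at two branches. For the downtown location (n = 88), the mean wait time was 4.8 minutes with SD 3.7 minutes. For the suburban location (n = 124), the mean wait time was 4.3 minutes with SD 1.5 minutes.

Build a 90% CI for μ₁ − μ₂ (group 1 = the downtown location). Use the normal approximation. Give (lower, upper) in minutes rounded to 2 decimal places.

SE₁ = s₁/√n₁ = 3.7/√88 = 0.3944; SE₂ = 1.5/√124 = 0.1347.
Independent samples, unequal variances: SE_diff = √(SE₁² + SE₂²) = √(0.15555136 + 0.01814409) = 0.4168.
z* = 1.645, so margin of error = 1.645 × 0.4168 = 0.6856.
Difference in means = 4.8 − 4.3 = 0.5000.
0.5000 ± 0.6856 → (-0.19, 1.19).

(-0.19, 1.19)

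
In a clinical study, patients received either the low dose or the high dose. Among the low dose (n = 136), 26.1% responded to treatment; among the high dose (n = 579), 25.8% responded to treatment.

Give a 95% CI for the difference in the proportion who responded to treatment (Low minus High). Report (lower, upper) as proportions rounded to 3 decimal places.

The two standard errors are √(0.2610×0.7390/136) = 0.03766 and √(0.2580×0.7420/579) = 0.01818.
Because the samples are independent, SE_diff = √(0.03766² + 0.01818²) = 0.04182.
Using z* = 1.960 for 95%, ME = 1.960 × 0.04182 = 0.08197.
p̂₁ − p̂₂ = 0.0030; interval 0.0030 ± 0.08197 gives (-0.079, 0.085).

(-0.079, 0.085)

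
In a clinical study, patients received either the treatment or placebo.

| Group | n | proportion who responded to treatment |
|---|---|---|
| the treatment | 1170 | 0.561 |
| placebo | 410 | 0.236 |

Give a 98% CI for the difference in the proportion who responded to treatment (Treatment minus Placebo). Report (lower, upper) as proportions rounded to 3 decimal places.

(0.266, 0.384)

The two standard errors are √(0.5610×0.4390/1170) = 0.01451 and √(0.2360×0.7640/410) = 0.02097.
Because the samples are independent, SE_diff = √(0.01451² + 0.02097²) = 0.02550.
Using z* = 2.326 for 98%, ME = 2.326 × 0.02550 = 0.05931.
p̂₁ − p̂₂ = 0.3250; interval 0.3250 ± 0.05931 gives (0.266, 0.384).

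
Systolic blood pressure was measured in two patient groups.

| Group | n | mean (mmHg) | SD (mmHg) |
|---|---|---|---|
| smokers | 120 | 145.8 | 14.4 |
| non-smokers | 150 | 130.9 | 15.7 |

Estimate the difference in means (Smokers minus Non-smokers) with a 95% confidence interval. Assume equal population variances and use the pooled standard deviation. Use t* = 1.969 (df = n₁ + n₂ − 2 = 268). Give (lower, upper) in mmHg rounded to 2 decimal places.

(11.25, 18.55)

Pooled variance s_p² = [119·14.4² + 149·15.7²] / (120+150−2) = 229.1151, so s_p = 15.1365.
SE_diff = s_p·√(1/n₁ + 1/n₂) = 15.1365·√(1/120 + 1/150) = 1.8538.
t* = 1.969; margin = 1.969 × 1.8538 = 3.6501.
Difference = 145.8 − 130.9 = 14.9000.
14.9000 ± 3.6501 → (11.25, 18.55).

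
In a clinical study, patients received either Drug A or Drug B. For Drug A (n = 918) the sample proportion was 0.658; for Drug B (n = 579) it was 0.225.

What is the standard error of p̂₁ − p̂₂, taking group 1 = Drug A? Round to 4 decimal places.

0.0234

Each SE is √(p̂(1−p̂)/n): √(0.6580·0.3420/918) = 0.01566 and √(0.2250·0.7750/579) = 0.01735.
SE(p̂₁ − p̂₂) = √(SE₁² + SE₂²) = √(0.0002452356 + 0.0003010225) = 0.02337, since the two samples are independent.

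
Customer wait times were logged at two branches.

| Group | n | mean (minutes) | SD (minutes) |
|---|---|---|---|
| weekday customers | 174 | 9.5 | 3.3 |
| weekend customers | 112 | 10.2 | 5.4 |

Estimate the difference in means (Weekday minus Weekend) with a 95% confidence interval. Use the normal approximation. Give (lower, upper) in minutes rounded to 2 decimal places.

(-1.81, 0.41)

Standard errors of each mean: 3.3/√174 = 0.2502 and 5.4/√112 = 0.5103.
SE(x̄₁ − x̄₂) = √(0.2502² + 0.5103²) = 0.5683 for independent samples with unequal variances.
With z* = 1.960, the margin is 1.960 × 0.5683 = 1.1139.
x̄₁ − x̄₂ = 9.5 − 10.2 = -0.7000; the interval is -0.7000 ± 1.1139 = (-1.81, 0.41).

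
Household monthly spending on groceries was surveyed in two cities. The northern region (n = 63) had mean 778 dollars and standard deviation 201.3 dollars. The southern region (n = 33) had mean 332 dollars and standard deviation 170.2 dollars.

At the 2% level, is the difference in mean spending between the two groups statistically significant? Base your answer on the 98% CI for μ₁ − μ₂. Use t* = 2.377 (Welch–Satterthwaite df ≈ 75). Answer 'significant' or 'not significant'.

Standard errors of each mean: 201.3/√63 = 25.3614 and 170.2/√33 = 29.6280.
SE(x̄₁ − x̄₂) = √(25.3614² + 29.6280²) = 39.0002 for independent samples with unequal variances.
With t* = 2.377, the margin is 2.377 × 39.0002 = 92.7035.
x̄₁ − x̄₂ = 778 − 332 = 446.0000; the interval is 446.0000 ± 92.7035 = (353.2965, 538.7035).
The interval (353.2965, 538.7035) does not contain 0, so the difference is significant.

significant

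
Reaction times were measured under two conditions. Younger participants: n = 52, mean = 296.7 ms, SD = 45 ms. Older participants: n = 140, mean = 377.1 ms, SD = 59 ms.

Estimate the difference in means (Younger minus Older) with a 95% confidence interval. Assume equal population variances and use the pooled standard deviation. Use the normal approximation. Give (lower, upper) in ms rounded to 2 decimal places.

Pooled variance s_p² = [51·45² + 139·59²] / (52+140−2) = 3090.1789, so s_p = 55.5894.
SE_diff = s_p·√(1/n₁ + 1/n₂) = 55.5894·√(1/52 + 1/140) = 9.0277.
z* = 1.960; margin = 1.960 × 9.0277 = 17.6943.
Difference = 296.7 − 377.1 = -80.4000.
-80.4000 ± 17.6943 → (-98.09, -62.71).

(-98.09, -62.71)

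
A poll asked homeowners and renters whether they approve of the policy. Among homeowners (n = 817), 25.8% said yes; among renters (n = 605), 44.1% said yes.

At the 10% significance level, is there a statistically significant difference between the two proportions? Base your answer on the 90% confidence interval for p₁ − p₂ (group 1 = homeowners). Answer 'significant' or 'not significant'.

significant

SE₁ = √(p̂₁(1−p̂₁)/n₁) = √(0.2580·0.7420/817) = 0.01531; SE₂ = √(0.4410·0.5590/605) = 0.02019.
Independent samples: SE of the difference = √(SE₁² + SE₂²) = √(0.0002343961 + 0.0004076361) = 0.02534.
z* for 90% confidence is 1.645, so the margin of error is 1.645 × 0.02534 = 0.04168.
Point estimate p̂₁ − p̂₂ = 0.2580 − 0.4410 = -0.1830.
-0.1830 ± 0.04168 → (-0.22468, -0.14132).
The interval (-0.22468, -0.14132) does not contain 0, so the difference is significant.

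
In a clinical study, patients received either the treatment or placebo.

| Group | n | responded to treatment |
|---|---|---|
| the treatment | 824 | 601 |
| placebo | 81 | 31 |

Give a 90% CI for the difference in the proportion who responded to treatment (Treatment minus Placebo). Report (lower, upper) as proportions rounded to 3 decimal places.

First, p̂₁ = 601/824 = 0.7294; p̂₂ = 31/81 = 0.3827.
The two standard errors are √(0.7294×0.2706/824) = 0.01548 and √(0.3827×0.6173/81) = 0.05401.
Because the samples are independent, SE_diff = √(0.01548² + 0.05401²) = 0.05618.
Using z* = 1.645 for 90%, ME = 1.645 × 0.05618 = 0.09242.
p̂₁ − p̂₂ = 0.3467; interval 0.3467 ± 0.09242 gives (0.254, 0.439).

(0.254, 0.439)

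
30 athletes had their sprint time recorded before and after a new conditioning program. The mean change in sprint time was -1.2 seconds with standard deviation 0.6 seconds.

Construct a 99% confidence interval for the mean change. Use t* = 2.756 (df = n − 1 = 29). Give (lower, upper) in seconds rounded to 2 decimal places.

This is a matched-pairs design, so SE = s_d/√n = 0.6/√30 = 0.1095.
Margin = 2.756 × 0.1095 = 0.3018; the interval is -1.2 ± 0.3018 = (-1.50, -0.90).

(-1.50, -0.90)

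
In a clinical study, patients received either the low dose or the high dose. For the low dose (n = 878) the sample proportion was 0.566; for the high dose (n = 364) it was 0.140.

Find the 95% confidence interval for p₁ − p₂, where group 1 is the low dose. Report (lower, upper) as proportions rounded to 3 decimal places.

Each SE is √(p̂(1−p̂)/n): √(0.5660·0.4340/878) = 0.01673 and √(0.1400·0.8600/364) = 0.01819.
SE(p̂₁ − p̂₂) = √(SE₁² + SE₂²) = √(0.0002798929 + 0.0003308761) = 0.02471, since the two samples are independent.
At 95% confidence z* = 1.960; margin = 1.960 × 0.02471 = 0.04843.
The difference is 0.5660 − 0.1400 = 0.4260, so the interval is 0.4260 ± 0.04843 = (0.378, 0.474).

(0.378, 0.474)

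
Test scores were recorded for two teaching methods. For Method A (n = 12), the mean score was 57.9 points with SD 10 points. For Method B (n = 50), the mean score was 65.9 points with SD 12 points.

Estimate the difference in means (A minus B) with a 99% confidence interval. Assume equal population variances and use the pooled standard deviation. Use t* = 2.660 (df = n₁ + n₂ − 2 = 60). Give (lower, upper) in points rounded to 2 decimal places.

(-17.97, 1.97)

s_p = √[((n₁−1)s₁² + (n₂−1)s₂²)/(n₁+n₂−2)] = √[(11·10² + 49·12²)/60] = 11.6590.
SE = 11.6590·√(1/12 + 1/50) = 3.7478.
With t* = 2.660, margin = 2.660 × 3.7478 = 9.9691.
x̄₁ − x̄₂ = 57.9 − 65.9 = -8.0000; interval -8.0000 ± 9.9691 = (-17.97, 1.97).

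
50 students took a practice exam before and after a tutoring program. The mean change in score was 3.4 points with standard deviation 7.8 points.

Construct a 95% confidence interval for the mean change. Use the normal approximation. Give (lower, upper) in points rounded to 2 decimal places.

This is a matched-pairs design, so SE = s_d/√n = 7.8/√50 = 1.1031.
Margin = 1.960 × 1.1031 = 2.1621; the interval is 3.4 ± 2.1621 = (1.24, 5.56).

(1.24, 5.56)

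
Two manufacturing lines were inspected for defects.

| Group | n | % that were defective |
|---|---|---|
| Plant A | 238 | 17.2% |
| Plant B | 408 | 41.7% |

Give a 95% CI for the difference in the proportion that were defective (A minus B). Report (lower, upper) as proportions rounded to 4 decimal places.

The two standard errors are √(0.1720×0.8280/238) = 0.02446 and √(0.4170×0.5830/408) = 0.02441.
Because the samples are independent, SE_diff = √(0.02446² + 0.02441²) = 0.03456.
Using z* = 1.960 for 95%, ME = 1.960 × 0.03456 = 0.06774.
p̂₁ − p̂₂ = -0.2450; interval -0.2450 ± 0.06774 gives (-0.3127, -0.1773).

(-0.3127, -0.1773)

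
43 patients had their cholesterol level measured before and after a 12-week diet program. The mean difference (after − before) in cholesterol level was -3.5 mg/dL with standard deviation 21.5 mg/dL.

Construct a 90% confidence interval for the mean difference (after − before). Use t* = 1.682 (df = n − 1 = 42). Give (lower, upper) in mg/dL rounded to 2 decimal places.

(-9.01, 2.01)

Paired design: SE = s_d/√n = 21.5/√43 = 3.2787.
t* = 1.682; margin of error = 1.682 × 3.2787 = 5.5148.
-3.5 ± 5.5148 → (-9.01, 2.01).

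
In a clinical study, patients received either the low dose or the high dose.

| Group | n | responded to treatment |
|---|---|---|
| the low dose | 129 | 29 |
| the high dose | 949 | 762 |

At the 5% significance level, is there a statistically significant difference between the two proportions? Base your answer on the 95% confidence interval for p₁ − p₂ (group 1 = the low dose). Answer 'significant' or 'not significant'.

p̂₁ = 29/129 = 0.2248 and p̂₂ = 762/949 = 0.8030.
SE₁ = √(p̂₁(1−p̂₁)/n₁) = √(0.2248·0.7752/129) = 0.03675; SE₂ = √(0.8030·0.1970/949) = 0.01291.
Independent samples: SE of the difference = √(SE₁² + SE₂²) = √(0.0013505625 + 0.0001666681) = 0.03895.
z* for 95% confidence is 1.960, so the margin of error is 1.960 × 0.03895 = 0.07634.
Point estimate p̂₁ − p̂₂ = 0.2248 − 0.8030 = -0.5782.
-0.5782 ± 0.07634 → (-0.65454, -0.50186).
The interval (-0.65454, -0.50186) does not contain 0, so the difference is significant.

significant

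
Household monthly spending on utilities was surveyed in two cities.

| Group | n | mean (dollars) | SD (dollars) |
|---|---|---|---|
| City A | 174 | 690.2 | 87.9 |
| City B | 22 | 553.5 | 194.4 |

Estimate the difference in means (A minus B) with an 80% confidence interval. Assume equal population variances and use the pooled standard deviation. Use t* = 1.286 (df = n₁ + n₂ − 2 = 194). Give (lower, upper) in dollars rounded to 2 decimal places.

(106.21, 167.19)

Pooled variance s_p² = [173·87.9² + 21·194.4²] / (174+22−2) = 10980.8634, so s_p = 104.7896.
SE_diff = s_p·√(1/n₁ + 1/n₂) = 104.7896·√(1/174 + 1/22) = 23.7116.
t* = 1.286; margin = 1.286 × 23.7116 = 30.4931.
Difference = 690.2 − 553.5 = 136.7000.
136.7000 ± 30.4931 → (106.21, 167.19).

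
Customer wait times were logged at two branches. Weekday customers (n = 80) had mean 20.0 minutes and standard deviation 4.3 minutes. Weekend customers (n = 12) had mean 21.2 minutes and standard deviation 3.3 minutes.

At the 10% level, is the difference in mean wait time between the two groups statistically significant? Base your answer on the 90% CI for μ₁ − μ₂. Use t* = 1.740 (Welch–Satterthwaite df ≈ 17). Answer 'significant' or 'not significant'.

Standard errors of each mean: 4.3/√80 = 0.4808 and 3.3/√12 = 0.9526.
SE(x̄₁ − x̄₂) = √(0.4808² + 0.9526²) = 1.0671 for independent samples with unequal variances.
With t* = 1.740, the margin is 1.740 × 1.0671 = 1.8568.
x̄₁ − x̄₂ = 20.0 − 21.2 = -1.2000; the interval is -1.2000 ± 1.8568 = (-3.0568, 0.6568).
The interval (-3.0568, 0.6568) contains 0, so the difference is not significant.

not significant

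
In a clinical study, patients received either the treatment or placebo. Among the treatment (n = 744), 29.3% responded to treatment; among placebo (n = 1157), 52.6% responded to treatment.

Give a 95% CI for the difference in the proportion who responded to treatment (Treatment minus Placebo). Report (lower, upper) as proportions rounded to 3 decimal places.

SE₁ = √(p̂₁(1−p̂₁)/n₁) = √(0.2930·0.7070/744) = 0.01669; SE₂ = √(0.5260·0.4740/1157) = 0.01468.
Independent samples: SE of the difference = √(SE₁² + SE₂²) = √(0.0002785561 + 0.0002155024) = 0.02223.
z* for 95% confidence is 1.960, so the margin of error is 1.960 × 0.02223 = 0.04357.
Point estimate p̂₁ − p̂₂ = 0.2930 − 0.5260 = -0.2330.
-0.2330 ± 0.04357 → (-0.277, -0.189).

(-0.277, -0.189)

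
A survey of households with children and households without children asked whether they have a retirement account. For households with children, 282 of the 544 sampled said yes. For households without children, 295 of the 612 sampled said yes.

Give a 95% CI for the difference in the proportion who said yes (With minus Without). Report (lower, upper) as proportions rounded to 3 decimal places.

First, p̂₁ = 282/544 = 0.5184; p̂₂ = 295/612 = 0.4820.
The two standard errors are √(0.5184×0.4816/544) = 0.02142 and √(0.4820×0.5180/612) = 0.02020.
Because the samples are independent, SE_diff = √(0.02142² + 0.02020²) = 0.02944.
Using z* = 1.960 for 95%, ME = 1.960 × 0.02944 = 0.05770.
p̂₁ − p̂₂ = 0.0364; interval 0.0364 ± 0.05770 gives (-0.021, 0.094).

(-0.021, 0.094)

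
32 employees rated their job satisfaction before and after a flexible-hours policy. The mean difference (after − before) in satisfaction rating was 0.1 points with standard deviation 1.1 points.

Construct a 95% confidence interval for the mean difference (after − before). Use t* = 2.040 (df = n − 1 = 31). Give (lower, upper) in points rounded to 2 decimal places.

This is a matched-pairs design, so SE = s_d/√n = 1.1/√32 = 0.1945.
Margin = 2.040 × 0.1945 = 0.3968; the interval is 0.1 ± 0.3968 = (-0.30, 0.50).

(-0.30, 0.50)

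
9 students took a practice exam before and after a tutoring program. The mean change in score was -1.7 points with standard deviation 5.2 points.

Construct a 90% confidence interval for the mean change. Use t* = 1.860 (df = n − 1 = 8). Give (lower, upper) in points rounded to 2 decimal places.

(-4.92, 1.52)

Paired design: SE = s_d/√n = 5.2/√9 = 1.7333.
t* = 1.860; margin of error = 1.860 × 1.7333 = 3.2239.
-1.7 ± 3.2239 → (-4.92, 1.52).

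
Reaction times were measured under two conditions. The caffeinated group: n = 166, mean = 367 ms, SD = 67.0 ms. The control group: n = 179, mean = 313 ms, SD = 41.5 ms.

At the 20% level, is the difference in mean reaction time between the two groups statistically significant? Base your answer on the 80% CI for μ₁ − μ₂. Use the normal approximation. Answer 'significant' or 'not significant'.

significant

SE₁ = s₁/√n₁ = 67.0/√166 = 5.2002; SE₂ = 41.5/√179 = 3.1019.
Independent samples, unequal variances: SE_diff = √(SE₁² + SE₂²) = √(27.04208004 + 9.62178361) = 6.0551.
z* = 1.282, so margin of error = 1.282 × 6.0551 = 7.7626.
Difference in means = 367 − 313 = 54.0000.
54.0000 ± 7.7626 → (46.2374, 61.7626).
The interval (46.2374, 61.7626) does not contain 0, so the difference is significant.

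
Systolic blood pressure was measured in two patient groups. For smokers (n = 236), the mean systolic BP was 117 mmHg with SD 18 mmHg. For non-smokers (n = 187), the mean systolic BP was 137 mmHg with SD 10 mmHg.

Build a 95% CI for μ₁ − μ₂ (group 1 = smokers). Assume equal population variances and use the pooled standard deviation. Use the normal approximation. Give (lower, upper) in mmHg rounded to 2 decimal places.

(-22.88, -17.12)

Pooled variance s_p² = [235·18² + 186·10²] / (236+187−2) = 225.0356, so s_p = 15.0012.
SE_diff = s_p·√(1/n₁ + 1/n₂) = 15.0012·√(1/236 + 1/187) = 1.4687.
z* = 1.960; margin = 1.960 × 1.4687 = 2.8787.
Difference = 117 − 137 = -20.0000.
-20.0000 ± 2.8787 → (-22.88, -17.12).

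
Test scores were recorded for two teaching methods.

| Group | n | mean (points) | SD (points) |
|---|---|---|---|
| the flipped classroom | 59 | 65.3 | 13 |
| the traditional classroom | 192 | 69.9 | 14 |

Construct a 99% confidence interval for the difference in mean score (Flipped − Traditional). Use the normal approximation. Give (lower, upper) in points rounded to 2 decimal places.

Standard errors of each mean: 13/√59 = 1.6925 and 14/√192 = 1.0104.
SE(x̄₁ − x̄₂) = √(1.6925² + 1.0104²) = 1.9712 for independent samples with unequal variances.
With z* = 2.576, the margin is 2.576 × 1.9712 = 5.0778.
x̄₁ − x̄₂ = 65.3 − 69.9 = -4.6000; the interval is -4.6000 ± 5.0778 = (-9.68, 0.48).

(-9.68, 0.48)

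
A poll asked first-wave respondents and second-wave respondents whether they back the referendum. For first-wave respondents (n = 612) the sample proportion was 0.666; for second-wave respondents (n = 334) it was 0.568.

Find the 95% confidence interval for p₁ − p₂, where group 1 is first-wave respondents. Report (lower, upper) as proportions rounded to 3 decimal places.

(0.033, 0.163)

Each SE is √(p̂(1−p̂)/n): √(0.6660·0.3340/612) = 0.01906 and √(0.5680·0.4320/334) = 0.02710.
SE(p̂₁ − p̂₂) = √(SE₁² + SE₂²) = √(0.0003632836 + 0.00073441) = 0.03313, since the two samples are independent.
At 95% confidence z* = 1.960; margin = 1.960 × 0.03313 = 0.06493.
The difference is 0.6660 − 0.5680 = 0.0980, so the interval is 0.0980 ± 0.06493 = (0.033, 0.163).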